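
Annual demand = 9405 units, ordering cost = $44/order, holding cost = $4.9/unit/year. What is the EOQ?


Formula: EOQ = sqrt(2 * D * S / H)
Numerator: 2 * 9405 * 44 = 827640
2DS/H = 827640 / 4.9 = 168906.1
EOQ = sqrt(168906.1) = 411.0 units

411.0 units


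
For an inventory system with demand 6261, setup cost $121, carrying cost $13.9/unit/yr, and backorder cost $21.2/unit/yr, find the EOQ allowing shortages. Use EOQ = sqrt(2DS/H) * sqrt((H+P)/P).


Formula: EOQ* = sqrt(2DS/H) * sqrt((H+P)/P)
Base EOQ = sqrt(2*6261*121/13.9) = 330.16 units
Correction = sqrt((13.9+21.2)/21.2) = 1.28672
EOQ* = 330.16 * 1.28672 = 424.8 units

424.8 units


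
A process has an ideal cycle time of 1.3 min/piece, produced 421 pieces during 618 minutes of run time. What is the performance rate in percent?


Formula: Performance = (Ideal CT * Total Count) / Run Time * 100
Ideal output time = 1.3 * 421 = 547.3 min
Performance = 547.3 / 618 * 100 = 88.6%

88.6%


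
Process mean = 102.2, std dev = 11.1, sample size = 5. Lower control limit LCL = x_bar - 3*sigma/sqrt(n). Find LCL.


LCL = 102.2 - 3 * 11.1 / sqrt(5)

87.31


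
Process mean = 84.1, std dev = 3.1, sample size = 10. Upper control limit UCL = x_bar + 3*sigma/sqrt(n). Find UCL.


UCL = 84.1 + 3 * 3.1 / sqrt(10)

87.04


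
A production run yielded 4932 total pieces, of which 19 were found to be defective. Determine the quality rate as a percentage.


Formula: Quality Rate = Good Pieces / Total Pieces * 100
Good pieces = 4932 - 19 = 4913
QR = 4913 / 4932 * 100 = 99.6%

99.6%


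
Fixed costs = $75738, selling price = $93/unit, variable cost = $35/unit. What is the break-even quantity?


Formula: BEQ = Fixed Costs / (Price - Variable Cost)
Contribution margin = $93 - $35 = $58/unit
BEQ = ceil($75738 / $58/unit) = ceil(1305.83) = 1306 units

1306 units


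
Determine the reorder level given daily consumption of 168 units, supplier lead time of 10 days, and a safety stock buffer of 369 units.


Formula: ROP = (Daily Demand * Lead Time) + Safety Stock
Demand during lead time = 168 * 10 = 1680 units
ROP = 1680 + 369 = 2049 units

2049 units


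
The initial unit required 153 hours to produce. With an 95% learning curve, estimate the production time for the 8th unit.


Formula: T_n = T_1 * (learning_rate)^(log2(n)) where learning_rate = rate/100
Doublings = log2(8) = 3
T_n = 153 * 0.95^3
T_n = 153 * 0.8574 = 131.2 hours

131.2 hours


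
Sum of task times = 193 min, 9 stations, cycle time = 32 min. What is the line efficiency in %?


Formula: Efficiency = Sum of Task Times / (N_stations * CT) * 100
Total station capacity = 9 stations * 32 min = 288 min
Efficiency = 193 / 288 * 100 = 67.0%

67.0%


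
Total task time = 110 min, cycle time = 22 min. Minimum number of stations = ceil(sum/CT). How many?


Formula: N_min = ceil(Sum of Task Times / Cycle Time)
N_min = ceil(110 min / 22 min) = ceil(5.0)
N_min = 5 stations

5


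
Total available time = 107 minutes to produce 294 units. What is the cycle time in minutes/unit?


Formula: CT = Available Time / Number of Units
CT = 107 min / 294 units
CT = 0.36 min/unit

0.36 min/unit


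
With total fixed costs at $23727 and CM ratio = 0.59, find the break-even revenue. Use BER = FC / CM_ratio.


Formula: BER = Fixed Costs / Contribution Margin Ratio
BER = $23727 / 0.59
BER = $40215.25 (to the nearest cent)

$40215.25


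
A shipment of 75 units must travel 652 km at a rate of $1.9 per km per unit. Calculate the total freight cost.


TC = dist * cost * units = 652 * 1.9 * 75 = $92910.00

$92910.00


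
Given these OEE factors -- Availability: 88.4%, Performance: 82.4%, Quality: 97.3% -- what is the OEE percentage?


Formula: OEE = Availability * Performance * Quality / 10000
A * P = 88.4% * 82.4% / 100 = 72.84%
OEE = 72.84% * 97.3% / 100 = 70.9%

70.9%


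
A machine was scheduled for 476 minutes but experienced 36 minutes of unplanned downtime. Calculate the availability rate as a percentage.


Formula: Availability = (Planned Time - Downtime) / Planned Time * 100
Uptime = 476 - 36 = 440 min
Availability = 440 / 476 * 100 = 92.4%

92.4%


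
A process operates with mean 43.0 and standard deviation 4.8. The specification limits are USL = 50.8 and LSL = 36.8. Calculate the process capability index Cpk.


Cpu = (50.8 - 43.0) / (3 * 4.8) = 0.54
Cpl = (43.0 - 36.8) / (3 * 4.8) = 0.43
Cpk = min(0.54, 0.43) = 0.43

0.43


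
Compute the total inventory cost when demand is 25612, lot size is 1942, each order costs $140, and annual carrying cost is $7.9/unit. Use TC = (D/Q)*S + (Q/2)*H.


TC = 25612/1942 * 140 + 1942/2 * 7.9

$9517.29


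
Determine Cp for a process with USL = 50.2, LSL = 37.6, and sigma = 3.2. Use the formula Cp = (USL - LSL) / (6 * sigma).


Cp = (50.2 - 37.6) / (6 * 3.2)

0.66


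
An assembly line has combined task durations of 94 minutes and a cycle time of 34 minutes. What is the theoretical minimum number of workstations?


Formula: N_min = ceil(Sum of Task Times / Cycle Time)
N_min = ceil(94 min / 34 min) = ceil(2.7647)
N_min = 3 stations

3


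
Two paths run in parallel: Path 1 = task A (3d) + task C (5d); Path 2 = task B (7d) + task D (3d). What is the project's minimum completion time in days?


Path 1 = 3 + 5 = 8 days
Path 2 = 7 + 3 = 10 days
Duration = max(8, 10) = 10 days

10 days


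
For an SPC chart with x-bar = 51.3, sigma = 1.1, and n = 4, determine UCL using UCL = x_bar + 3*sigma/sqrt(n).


UCL = 51.3 + 3 * 1.1 / sqrt(4)

52.95


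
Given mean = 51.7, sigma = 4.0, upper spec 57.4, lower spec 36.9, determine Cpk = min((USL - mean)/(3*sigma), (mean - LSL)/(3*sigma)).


Cpu = (57.4 - 51.7) / (3 * 4.0) = 0.48
Cpl = (51.7 - 36.9) / (3 * 4.0) = 1.23
Cpk = min(0.48, 1.23) = 0.48

0.48


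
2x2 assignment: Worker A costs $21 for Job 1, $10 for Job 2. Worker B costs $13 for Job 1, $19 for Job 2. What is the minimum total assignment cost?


Option 1: A->1 + B->2 = $21 + $19 = $40
Option 2: A->2 + B->1 = $10 + $13 = $23
Min cost = min($40, $23) = $23

$23


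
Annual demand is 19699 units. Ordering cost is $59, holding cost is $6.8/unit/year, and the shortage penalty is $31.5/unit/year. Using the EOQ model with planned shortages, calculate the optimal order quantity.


Formula: EOQ* = sqrt(2DS/H) * sqrt((H+P)/P)
Base EOQ = sqrt(2*19699*59/6.8) = 584.67 units
Correction = sqrt((6.8+31.5)/31.5) = 1.10267
EOQ* = 584.67 * 1.10267 = 644.7 units

644.7 units


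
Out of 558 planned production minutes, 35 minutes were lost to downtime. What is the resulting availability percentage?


Formula: Availability = (Planned Time - Downtime) / Planned Time * 100
Uptime = 558 - 35 = 523 min
Availability = 523 / 558 * 100 = 93.7%

93.7%


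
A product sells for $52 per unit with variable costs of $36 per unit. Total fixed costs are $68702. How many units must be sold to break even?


Formula: BEQ = Fixed Costs / (Price - Variable Cost)
Contribution margin = $52 - $36 = $16/unit
BEQ = ceil($68702 / $16/unit) = ceil(4293.88) = 4294 units

4294 units


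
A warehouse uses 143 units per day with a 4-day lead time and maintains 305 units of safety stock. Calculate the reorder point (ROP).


Formula: ROP = (Daily Demand * Lead Time) + Safety Stock
Demand during lead time = 143 * 4 = 572 units
ROP = 572 + 305 = 877 units

877 units


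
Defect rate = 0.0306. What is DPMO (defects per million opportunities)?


DPMO = defect_rate * 1000000 = 0.0306 * 1000000

30600


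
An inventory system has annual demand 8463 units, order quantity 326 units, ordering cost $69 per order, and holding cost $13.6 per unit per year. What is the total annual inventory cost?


TC = 8463/326 * 69 + 326/2 * 13.6

$4008.05


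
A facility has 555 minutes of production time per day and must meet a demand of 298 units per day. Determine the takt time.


Formula: Takt Time = Available Production Time / Customer Demand
Takt = 555 min/day / 298 units/day
Takt = 1.86 min/unit

1.86 min/unit


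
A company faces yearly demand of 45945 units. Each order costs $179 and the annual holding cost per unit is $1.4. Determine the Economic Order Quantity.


Formula: EOQ = sqrt(2 * D * S / H)
Numerator: 2 * 45945 * 179 = 16448310
2DS/H = 16448310 / 1.4 = 11748792.9
EOQ = sqrt(11748792.9) = 3427.7 units

3427.7 units


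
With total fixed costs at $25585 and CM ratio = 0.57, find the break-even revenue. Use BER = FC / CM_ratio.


Formula: BER = Fixed Costs / Contribution Margin Ratio
BER = $25585 / 0.57
BER = $44885.96 (to the nearest cent)

$44885.96


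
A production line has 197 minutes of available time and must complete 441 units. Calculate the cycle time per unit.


Formula: CT = Available Time / Number of Units
CT = 197 min / 441 units
CT = 0.45 min/unit

0.45 min/unit


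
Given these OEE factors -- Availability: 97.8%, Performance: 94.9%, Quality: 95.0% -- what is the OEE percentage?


Formula: OEE = Availability * Performance * Quality / 10000
A * P = 97.8% * 94.9% / 100 = 92.81%
OEE = 92.81% * 95.0% / 100 = 88.2%

88.2%


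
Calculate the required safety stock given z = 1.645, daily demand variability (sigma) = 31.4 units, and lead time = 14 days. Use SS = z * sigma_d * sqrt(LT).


Formula: SS = z * sigma_d * sqrt(LT)
sqrt(LT) = sqrt(14) = 3.7417
SS = 1.645 * 31.4 * 3.7417
SS = 193.3 units

193.3 units


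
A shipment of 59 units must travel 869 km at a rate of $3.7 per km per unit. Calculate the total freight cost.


TC = dist * cost * units = 869 * 3.7 * 59 = $189702.70

$189702.70


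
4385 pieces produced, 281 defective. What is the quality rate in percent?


Formula: Quality Rate = Good Pieces / Total Pieces * 100
Good pieces = 4385 - 281 = 4104
QR = 4104 / 4385 * 100 = 93.6%

93.6%


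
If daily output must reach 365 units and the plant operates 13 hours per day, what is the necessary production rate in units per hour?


Formula: Production Rate = Daily Demand / Available Hours
Rate = 365 units/day / 13 hours/day
Rate = 28.1 units/hour

28.1 units/hour


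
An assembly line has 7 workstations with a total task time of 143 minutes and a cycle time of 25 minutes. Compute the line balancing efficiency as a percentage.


Formula: Efficiency = Sum of Task Times / (N_stations * CT) * 100
Total station capacity = 7 stations * 25 min = 175 min
Efficiency = 143 / 175 * 100 = 81.7%

81.7%


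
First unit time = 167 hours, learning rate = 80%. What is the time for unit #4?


Formula: T_n = T_1 * (learning_rate)^(log2(n)) where learning_rate = rate/100
Doublings = log2(4) = 2
T_n = 167 * 0.8^2
T_n = 167 * 0.64 = 106.9 hours

106.9 hours


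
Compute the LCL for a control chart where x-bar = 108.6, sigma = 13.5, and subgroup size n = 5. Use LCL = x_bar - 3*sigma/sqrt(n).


LCL = 108.6 - 3 * 13.5 / sqrt(5)

90.49


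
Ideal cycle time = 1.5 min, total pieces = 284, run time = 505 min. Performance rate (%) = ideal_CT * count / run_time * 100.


Formula: Performance = (Ideal CT * Total Count) / Run Time * 100
Ideal output time = 1.5 * 284 = 426.0 min
Performance = 426.0 / 505 * 100 = 84.4%

84.4%


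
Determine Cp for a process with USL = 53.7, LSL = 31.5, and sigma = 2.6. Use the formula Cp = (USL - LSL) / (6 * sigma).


Cp = (53.7 - 31.5) / (6 * 2.6)

1.42


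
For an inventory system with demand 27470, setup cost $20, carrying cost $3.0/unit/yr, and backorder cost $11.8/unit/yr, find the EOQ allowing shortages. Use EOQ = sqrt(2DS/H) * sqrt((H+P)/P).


Formula: EOQ* = sqrt(2DS/H) * sqrt((H+P)/P)
Base EOQ = sqrt(2*27470*20/3.0) = 605.2 units
Correction = sqrt((3.0+11.8)/11.8) = 1.11993
EOQ* = 605.2 * 1.11993 = 677.8 units

677.8 units


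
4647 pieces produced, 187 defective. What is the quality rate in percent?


Formula: Quality Rate = Good Pieces / Total Pieces * 100
Good pieces = 4647 - 187 = 4460
QR = 4460 / 4647 * 100 = 96.0%

96.0%


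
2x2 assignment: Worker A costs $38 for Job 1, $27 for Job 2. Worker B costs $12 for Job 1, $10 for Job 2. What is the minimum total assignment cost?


Option 1: A->1 + B->2 = $38 + $10 = $48
Option 2: A->2 + B->1 = $27 + $12 = $39
Min cost = min($48, $39) = $39

$39


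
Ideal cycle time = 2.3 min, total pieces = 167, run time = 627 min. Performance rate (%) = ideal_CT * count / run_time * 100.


Formula: Performance = (Ideal CT * Total Count) / Run Time * 100
Ideal output time = 2.3 * 167 = 384.1 min
Performance = 384.1 / 627 * 100 = 61.3%

61.3%


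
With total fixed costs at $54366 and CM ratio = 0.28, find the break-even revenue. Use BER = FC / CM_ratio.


Formula: BER = Fixed Costs / Contribution Margin Ratio
BER = $54366 / 0.28
BER = $194164.29 (to the nearest cent)

$194164.29


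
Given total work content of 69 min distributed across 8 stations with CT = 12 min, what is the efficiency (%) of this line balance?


Formula: Efficiency = Sum of Task Times / (N_stations * CT) * 100
Total station capacity = 8 stations * 12 min = 96 min
Efficiency = 69 / 96 * 100 = 71.9%

71.9%


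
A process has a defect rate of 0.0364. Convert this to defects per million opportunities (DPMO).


DPMO = defect_rate * 1000000 = 0.0364 * 1000000

36400


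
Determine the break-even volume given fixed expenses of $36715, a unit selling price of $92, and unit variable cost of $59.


Formula: BEQ = Fixed Costs / (Price - Variable Cost)
Contribution margin = $92 - $59 = $33/unit
BEQ = ceil($36715 / $33/unit) = ceil(1112.58) = 1113 units

1113 units


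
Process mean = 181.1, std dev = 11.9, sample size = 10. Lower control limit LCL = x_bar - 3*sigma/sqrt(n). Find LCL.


LCL = 181.1 - 3 * 11.9 / sqrt(10)

169.81


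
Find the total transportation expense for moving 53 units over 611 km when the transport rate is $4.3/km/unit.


TC = dist * cost * units = 611 * 4.3 * 53 = $139246.90

$139246.90


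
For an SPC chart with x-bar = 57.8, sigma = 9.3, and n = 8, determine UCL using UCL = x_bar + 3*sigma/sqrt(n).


UCL = 57.8 + 3 * 9.3 / sqrt(8)

67.66


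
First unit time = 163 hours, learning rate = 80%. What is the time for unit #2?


Formula: T_n = T_1 * (learning_rate)^(log2(n)) where learning_rate = rate/100
Doublings = log2(2) = 1
T_n = 163 * 0.8^1
T_n = 163 * 0.8 = 130.4 hours

130.4 hours


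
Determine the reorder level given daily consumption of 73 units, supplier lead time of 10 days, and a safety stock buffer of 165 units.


Formula: ROP = (Daily Demand * Lead Time) + Safety Stock
Demand during lead time = 73 * 10 = 730 units
ROP = 730 + 165 = 895 units

895 units


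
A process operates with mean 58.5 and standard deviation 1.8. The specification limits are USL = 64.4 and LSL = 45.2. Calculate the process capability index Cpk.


Cpu = (64.4 - 58.5) / (3 * 1.8) = 1.09
Cpl = (58.5 - 45.2) / (3 * 1.8) = 2.46
Cpk = min(1.09, 2.46) = 1.09

1.09


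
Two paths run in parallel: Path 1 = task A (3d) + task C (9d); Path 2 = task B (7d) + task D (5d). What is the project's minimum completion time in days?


Path 1 = 3 + 9 = 12 days
Path 2 = 7 + 5 = 12 days
Duration = max(12, 12) = 12 days

12 days


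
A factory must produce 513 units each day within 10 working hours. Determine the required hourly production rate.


Formula: Production Rate = Daily Demand / Available Hours
Rate = 513 units/day / 10 hours/day
Rate = 51.3 units/hour

51.3 units/hour


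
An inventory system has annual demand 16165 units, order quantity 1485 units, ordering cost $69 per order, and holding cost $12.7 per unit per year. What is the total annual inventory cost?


TC = 16165/1485 * 69 + 1485/2 * 12.7

$10180.85


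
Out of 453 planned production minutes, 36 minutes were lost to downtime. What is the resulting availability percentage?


Formula: Availability = (Planned Time - Downtime) / Planned Time * 100
Uptime = 453 - 36 = 417 min
Availability = 417 / 453 * 100 = 92.1%

92.1%


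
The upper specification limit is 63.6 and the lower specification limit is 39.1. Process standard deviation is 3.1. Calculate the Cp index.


Cp = (63.6 - 39.1) / (6 * 3.1)

1.32


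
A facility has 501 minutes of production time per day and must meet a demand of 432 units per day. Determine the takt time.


Formula: Takt Time = Available Production Time / Customer Demand
Takt = 501 min/day / 432 units/day
Takt = 1.16 min/unit

1.16 min/unit


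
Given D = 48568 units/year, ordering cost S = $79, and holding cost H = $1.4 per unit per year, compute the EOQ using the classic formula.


Formula: EOQ = sqrt(2 * D * S / H)
Numerator: 2 * 48568 * 79 = 7673744
2DS/H = 7673744 / 1.4 = 5481245.7
EOQ = sqrt(5481245.7) = 2341.2 units

2341.2 units


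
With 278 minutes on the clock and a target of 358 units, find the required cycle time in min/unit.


Formula: CT = Available Time / Number of Units
CT = 278 min / 358 units
CT = 0.78 min/unit

0.78 min/unit


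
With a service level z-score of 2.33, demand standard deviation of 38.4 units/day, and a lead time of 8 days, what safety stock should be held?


Formula: SS = z * sigma_d * sqrt(LT)
sqrt(LT) = sqrt(8) = 2.8284
SS = 2.33 * 38.4 * 2.8284
SS = 253.1 units

253.1 units


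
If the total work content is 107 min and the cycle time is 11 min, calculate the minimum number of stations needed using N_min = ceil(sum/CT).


Formula: N_min = ceil(Sum of Task Times / Cycle Time)
N_min = ceil(107 min / 11 min) = ceil(9.7273)
N_min = 10 stations

10


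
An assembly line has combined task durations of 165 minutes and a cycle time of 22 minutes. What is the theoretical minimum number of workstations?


Formula: N_min = ceil(Sum of Task Times / Cycle Time)
N_min = ceil(165 min / 22 min) = ceil(7.5)
N_min = 8 stations

8


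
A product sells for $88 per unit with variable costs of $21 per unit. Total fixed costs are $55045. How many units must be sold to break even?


Formula: BEQ = Fixed Costs / (Price - Variable Cost)
Contribution margin = $88 - $21 = $67/unit
BEQ = ceil($55045 / $67/unit) = ceil(821.57) = 822 units

822 units


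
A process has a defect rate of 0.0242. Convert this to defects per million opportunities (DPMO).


DPMO = defect_rate * 1000000 = 0.0242 * 1000000

24200


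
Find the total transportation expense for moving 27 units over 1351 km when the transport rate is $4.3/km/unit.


TC = dist * cost * units = 1351 * 4.3 * 27 = $156851.10

$156851.10


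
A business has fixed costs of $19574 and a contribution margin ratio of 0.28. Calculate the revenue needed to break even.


Formula: BER = Fixed Costs / Contribution Margin Ratio
BER = $19574 / 0.28
BER = $69907.14 (to the nearest cent)

$69907.14


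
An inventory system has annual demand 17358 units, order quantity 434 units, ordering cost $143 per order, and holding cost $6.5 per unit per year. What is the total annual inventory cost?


TC = 17358/434 * 143 + 434/2 * 6.5

$7129.84


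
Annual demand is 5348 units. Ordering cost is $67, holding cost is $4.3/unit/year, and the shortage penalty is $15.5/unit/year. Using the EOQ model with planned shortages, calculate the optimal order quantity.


Formula: EOQ* = sqrt(2DS/H) * sqrt((H+P)/P)
Base EOQ = sqrt(2*5348*67/4.3) = 408.24 units
Correction = sqrt((4.3+15.5)/15.5) = 1.13023
EOQ* = 408.24 * 1.13023 = 461.4 units

461.4 units


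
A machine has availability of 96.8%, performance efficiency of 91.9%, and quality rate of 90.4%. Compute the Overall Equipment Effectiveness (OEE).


Formula: OEE = Availability * Performance * Quality / 10000
A * P = 96.8% * 91.9% / 100 = 88.96%
OEE = 88.96% * 90.4% / 100 = 80.4%

80.4%


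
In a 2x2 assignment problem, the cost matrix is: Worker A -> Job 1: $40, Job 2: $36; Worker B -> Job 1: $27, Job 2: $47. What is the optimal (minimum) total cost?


Option 1: A->1 + B->2 = $40 + $47 = $87
Option 2: A->2 + B->1 = $36 + $27 = $63
Min cost = min($87, $63) = $63

$63


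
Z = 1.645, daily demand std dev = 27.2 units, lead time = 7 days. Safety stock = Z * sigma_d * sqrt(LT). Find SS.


Formula: SS = z * sigma_d * sqrt(LT)
sqrt(LT) = sqrt(7) = 2.6458
SS = 1.645 * 27.2 * 2.6458
SS = 118.4 units

118.4 units


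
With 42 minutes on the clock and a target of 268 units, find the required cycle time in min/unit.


Formula: CT = Available Time / Number of Units
CT = 42 min / 268 units
CT = 0.16 min/unit

0.16 min/unit


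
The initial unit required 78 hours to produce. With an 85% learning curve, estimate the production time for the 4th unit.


Formula: T_n = T_1 * (learning_rate)^(log2(n)) where learning_rate = rate/100
Doublings = log2(4) = 2
T_n = 78 * 0.85^2
T_n = 78 * 0.7225 = 56.4 hours

56.4 hours


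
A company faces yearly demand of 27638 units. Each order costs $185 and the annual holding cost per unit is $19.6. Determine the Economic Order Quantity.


Formula: EOQ = sqrt(2 * D * S / H)
Numerator: 2 * 27638 * 185 = 10226060
2DS/H = 10226060 / 19.6 = 521737.8
EOQ = sqrt(521737.8) = 722.3 units

722.3 units


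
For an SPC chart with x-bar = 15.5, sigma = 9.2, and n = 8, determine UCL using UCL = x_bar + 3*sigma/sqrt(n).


UCL = 15.5 + 3 * 9.2 / sqrt(8)

25.26


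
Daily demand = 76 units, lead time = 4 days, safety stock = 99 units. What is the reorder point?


Formula: ROP = (Daily Demand * Lead Time) + Safety Stock
Demand during lead time = 76 * 4 = 304 units
ROP = 304 + 99 = 403 units

403 units


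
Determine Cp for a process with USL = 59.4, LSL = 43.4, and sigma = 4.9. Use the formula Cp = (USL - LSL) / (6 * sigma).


Cp = (59.4 - 43.4) / (6 * 4.9)

0.54


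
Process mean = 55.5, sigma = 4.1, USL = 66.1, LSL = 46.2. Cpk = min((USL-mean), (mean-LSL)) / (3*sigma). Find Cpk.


Cpu = (66.1 - 55.5) / (3 * 4.1) = 0.86
Cpl = (55.5 - 46.2) / (3 * 4.1) = 0.76
Cpk = min(0.86, 0.76) = 0.76

0.76


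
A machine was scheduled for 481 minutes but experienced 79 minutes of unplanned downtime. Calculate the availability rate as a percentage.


Formula: Availability = (Planned Time - Downtime) / Planned Time * 100
Uptime = 481 - 79 = 402 min
Availability = 402 / 481 * 100 = 83.6%

83.6%


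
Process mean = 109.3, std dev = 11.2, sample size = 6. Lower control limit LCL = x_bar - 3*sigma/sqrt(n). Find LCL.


LCL = 109.3 - 3 * 11.2 / sqrt(6)

95.58


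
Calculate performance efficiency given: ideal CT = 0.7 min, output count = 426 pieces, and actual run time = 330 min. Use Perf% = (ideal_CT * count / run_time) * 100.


Formula: Performance = (Ideal CT * Total Count) / Run Time * 100
Ideal output time = 0.7 * 426 = 298.2 min
Performance = 298.2 / 330 * 100 = 90.4%

90.4%


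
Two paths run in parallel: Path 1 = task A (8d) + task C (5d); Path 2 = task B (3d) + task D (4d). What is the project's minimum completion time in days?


Path 1 = 8 + 5 = 13 days
Path 2 = 3 + 4 = 7 days
Duration = max(13, 7) = 13 days

13 days


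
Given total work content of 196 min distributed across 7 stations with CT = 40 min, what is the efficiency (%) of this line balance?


Formula: Efficiency = Sum of Task Times / (N_stations * CT) * 100
Total station capacity = 7 stations * 40 min = 280 min
Efficiency = 196 / 280 * 100 = 70.0%

70.0%


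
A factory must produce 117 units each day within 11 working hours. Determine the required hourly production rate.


Formula: Production Rate = Daily Demand / Available Hours
Rate = 117 units/day / 11 hours/day
Rate = 10.6 units/hour

10.6 units/hour


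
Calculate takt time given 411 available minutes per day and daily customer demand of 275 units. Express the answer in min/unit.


Formula: Takt Time = Available Production Time / Customer Demand
Takt = 411 min/day / 275 units/day
Takt = 1.49 min/unit

1.49 min/unit


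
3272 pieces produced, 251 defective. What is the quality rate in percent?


Formula: Quality Rate = Good Pieces / Total Pieces * 100
Good pieces = 3272 - 251 = 3021
QR = 3021 / 3272 * 100 = 92.3%

92.3%


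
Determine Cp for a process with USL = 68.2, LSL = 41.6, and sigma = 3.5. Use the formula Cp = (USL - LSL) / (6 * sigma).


Cp = (68.2 - 41.6) / (6 * 3.5)

1.27


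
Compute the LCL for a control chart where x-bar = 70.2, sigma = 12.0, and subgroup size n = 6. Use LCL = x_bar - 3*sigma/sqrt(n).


LCL = 70.2 - 3 * 12.0 / sqrt(6)

55.5


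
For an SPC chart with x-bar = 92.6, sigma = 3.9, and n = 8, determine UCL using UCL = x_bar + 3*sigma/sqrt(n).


UCL = 92.6 + 3 * 3.9 / sqrt(8)

96.74


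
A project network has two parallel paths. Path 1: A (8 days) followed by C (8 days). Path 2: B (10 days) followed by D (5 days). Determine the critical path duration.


Path 1 = 8 + 8 = 16 days
Path 2 = 10 + 5 = 15 days
Duration = max(16, 15) = 16 days

16 days


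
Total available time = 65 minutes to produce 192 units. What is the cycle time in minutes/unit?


Formula: CT = Available Time / Number of Units
CT = 65 min / 192 units
CT = 0.34 min/unit

0.34 min/unit


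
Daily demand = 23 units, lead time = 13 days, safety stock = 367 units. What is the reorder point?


Formula: ROP = (Daily Demand * Lead Time) + Safety Stock
Demand during lead time = 23 * 13 = 299 units
ROP = 299 + 367 = 666 units

666 units


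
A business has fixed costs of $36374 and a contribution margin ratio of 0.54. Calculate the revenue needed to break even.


Formula: BER = Fixed Costs / Contribution Margin Ratio
BER = $36374 / 0.54
BER = $67359.26 (to the nearest cent)

$67359.26


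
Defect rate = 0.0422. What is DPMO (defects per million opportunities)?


DPMO = defect_rate * 1000000 = 0.0422 * 1000000

42200


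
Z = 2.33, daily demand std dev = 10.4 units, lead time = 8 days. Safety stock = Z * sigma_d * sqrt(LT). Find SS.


Formula: SS = z * sigma_d * sqrt(LT)
sqrt(LT) = sqrt(8) = 2.8284
SS = 2.33 * 10.4 * 2.8284
SS = 68.5 units

68.5 units


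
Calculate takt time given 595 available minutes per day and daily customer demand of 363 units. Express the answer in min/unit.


Formula: Takt Time = Available Production Time / Customer Demand
Takt = 595 min/day / 363 units/day
Takt = 1.64 min/unit

1.64 min/unit


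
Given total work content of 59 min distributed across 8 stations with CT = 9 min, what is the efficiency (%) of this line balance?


Formula: Efficiency = Sum of Task Times / (N_stations * CT) * 100
Total station capacity = 8 stations * 9 min = 72 min
Efficiency = 59 / 72 * 100 = 81.9%

81.9%


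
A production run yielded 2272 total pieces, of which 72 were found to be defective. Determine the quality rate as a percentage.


Formula: Quality Rate = Good Pieces / Total Pieces * 100
Good pieces = 2272 - 72 = 2200
QR = 2200 / 2272 * 100 = 96.8%

96.8%


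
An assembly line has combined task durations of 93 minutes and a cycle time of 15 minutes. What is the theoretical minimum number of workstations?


Formula: N_min = ceil(Sum of Task Times / Cycle Time)
N_min = ceil(93 min / 15 min) = ceil(6.2)
N_min = 7 stations

7


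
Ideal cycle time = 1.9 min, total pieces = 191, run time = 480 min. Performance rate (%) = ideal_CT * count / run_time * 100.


Formula: Performance = (Ideal CT * Total Count) / Run Time * 100
Ideal output time = 1.9 * 191 = 362.9 min
Performance = 362.9 / 480 * 100 = 75.6%

75.6%


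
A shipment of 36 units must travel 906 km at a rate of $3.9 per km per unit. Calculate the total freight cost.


TC = dist * cost * units = 906 * 3.9 * 36 = $127202.40

$127202.40


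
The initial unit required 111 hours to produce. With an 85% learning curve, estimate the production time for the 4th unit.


Formula: T_n = T_1 * (learning_rate)^(log2(n)) where learning_rate = rate/100
Doublings = log2(4) = 2
T_n = 111 * 0.85^2
T_n = 111 * 0.7225 = 80.2 hours

80.2 hours


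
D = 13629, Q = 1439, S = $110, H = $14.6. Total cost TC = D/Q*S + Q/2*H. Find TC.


TC = 13629/1439 * 110 + 1439/2 * 14.6

$11546.53


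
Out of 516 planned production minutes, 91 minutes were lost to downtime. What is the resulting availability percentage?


Formula: Availability = (Planned Time - Downtime) / Planned Time * 100
Uptime = 516 - 91 = 425 min
Availability = 425 / 516 * 100 = 82.4%

82.4%


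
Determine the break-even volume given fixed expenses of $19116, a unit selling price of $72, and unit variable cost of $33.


Formula: BEQ = Fixed Costs / (Price - Variable Cost)
Contribution margin = $72 - $33 = $39/unit
BEQ = ceil($19116 / $39/unit) = ceil(490.15) = 491 units

491 units


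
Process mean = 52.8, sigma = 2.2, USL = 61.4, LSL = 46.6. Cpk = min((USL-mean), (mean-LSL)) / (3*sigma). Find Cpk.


Cpu = (61.4 - 52.8) / (3 * 2.2) = 1.3
Cpl = (52.8 - 46.6) / (3 * 2.2) = 0.94
Cpk = min(1.3, 0.94) = 0.94

0.94


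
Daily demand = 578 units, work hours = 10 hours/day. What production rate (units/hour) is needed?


Formula: Production Rate = Daily Demand / Available Hours
Rate = 578 units/day / 10 hours/day
Rate = 57.8 units/hour

57.8 units/hour


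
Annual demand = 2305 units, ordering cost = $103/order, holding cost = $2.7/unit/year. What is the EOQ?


Formula: EOQ = sqrt(2 * D * S / H)
Numerator: 2 * 2305 * 103 = 474830
2DS/H = 474830 / 2.7 = 175863.0
EOQ = sqrt(175863.0) = 419.4 units

419.4 units


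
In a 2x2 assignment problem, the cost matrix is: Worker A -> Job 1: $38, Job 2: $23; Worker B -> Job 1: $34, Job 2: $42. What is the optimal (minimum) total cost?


Option 1: A->1 + B->2 = $38 + $42 = $80
Option 2: A->2 + B->1 = $23 + $34 = $57
Min cost = min($80, $57) = $57

$57


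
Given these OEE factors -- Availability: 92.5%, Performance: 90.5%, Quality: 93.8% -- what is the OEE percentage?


Formula: OEE = Availability * Performance * Quality / 10000
A * P = 92.5% * 90.5% / 100 = 83.71%
OEE = 83.71% * 93.8% / 100 = 78.5%

78.5%


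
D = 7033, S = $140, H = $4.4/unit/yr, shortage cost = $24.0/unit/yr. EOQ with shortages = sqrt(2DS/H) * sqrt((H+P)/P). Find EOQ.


Formula: EOQ* = sqrt(2DS/H) * sqrt((H+P)/P)
Base EOQ = sqrt(2*7033*140/4.4) = 669.0 units
Correction = sqrt((4.4+24.0)/24.0) = 1.08781
EOQ* = 669.0 * 1.08781 = 727.7 units

727.7 units


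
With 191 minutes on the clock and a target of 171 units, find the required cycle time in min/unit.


Formula: CT = Available Time / Number of Units
CT = 191 min / 171 units
CT = 1.12 min/unit

1.12 min/unit


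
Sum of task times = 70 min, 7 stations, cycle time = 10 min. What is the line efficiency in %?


Formula: Efficiency = Sum of Task Times / (N_stations * CT) * 100
Total station capacity = 7 stations * 10 min = 70 min
Efficiency = 70 / 70 * 100 = 100.0%

100.0%


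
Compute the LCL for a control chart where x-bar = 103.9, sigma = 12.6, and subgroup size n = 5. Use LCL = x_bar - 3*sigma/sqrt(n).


LCL = 103.9 - 3 * 12.6 / sqrt(5)

87.0


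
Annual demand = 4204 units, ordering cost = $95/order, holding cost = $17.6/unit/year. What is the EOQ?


Formula: EOQ = sqrt(2 * D * S / H)
Numerator: 2 * 4204 * 95 = 798760
2DS/H = 798760 / 17.6 = 45384.1
EOQ = sqrt(45384.1) = 213.0 units

213.0 units


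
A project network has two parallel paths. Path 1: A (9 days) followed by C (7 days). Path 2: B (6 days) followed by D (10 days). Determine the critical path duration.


Path 1 = 9 + 7 = 16 days
Path 2 = 6 + 10 = 16 days
Duration = max(16, 16) = 16 days

16 days


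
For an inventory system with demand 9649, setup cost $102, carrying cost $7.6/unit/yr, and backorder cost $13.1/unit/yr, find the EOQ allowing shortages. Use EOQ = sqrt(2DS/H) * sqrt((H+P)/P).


Formula: EOQ* = sqrt(2DS/H) * sqrt((H+P)/P)
Base EOQ = sqrt(2*9649*102/7.6) = 508.92 units
Correction = sqrt((7.6+13.1)/13.1) = 1.25704
EOQ* = 508.92 * 1.25704 = 639.7 units

639.7 units


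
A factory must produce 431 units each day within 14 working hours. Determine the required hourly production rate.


Formula: Production Rate = Daily Demand / Available Hours
Rate = 431 units/day / 14 hours/day
Rate = 30.8 units/hour

30.8 units/hour


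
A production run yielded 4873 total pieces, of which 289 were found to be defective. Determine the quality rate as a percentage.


Formula: Quality Rate = Good Pieces / Total Pieces * 100
Good pieces = 4873 - 289 = 4584
QR = 4584 / 4873 * 100 = 94.1%

94.1%


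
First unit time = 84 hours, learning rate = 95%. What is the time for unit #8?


Formula: T_n = T_1 * (learning_rate)^(log2(n)) where learning_rate = rate/100
Doublings = log2(8) = 3
T_n = 84 * 0.95^3
T_n = 84 * 0.8574 = 72.0 hours

72.0 hours


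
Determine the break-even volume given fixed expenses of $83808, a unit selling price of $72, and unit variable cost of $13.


Formula: BEQ = Fixed Costs / (Price - Variable Cost)
Contribution margin = $72 - $13 = $59/unit
BEQ = ceil($83808 / $59/unit) = ceil(1420.47) = 1421 units

1421 units


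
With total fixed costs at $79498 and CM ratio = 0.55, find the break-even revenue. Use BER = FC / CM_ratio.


Formula: BER = Fixed Costs / Contribution Margin Ratio
BER = $79498 / 0.55
BER = $144541.82 (to the nearest cent)

$144541.82


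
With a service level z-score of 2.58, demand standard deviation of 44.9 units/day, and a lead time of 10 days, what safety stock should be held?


Formula: SS = z * sigma_d * sqrt(LT)
sqrt(LT) = sqrt(10) = 3.1623
SS = 2.58 * 44.9 * 3.1623
SS = 366.3 units

366.3 units


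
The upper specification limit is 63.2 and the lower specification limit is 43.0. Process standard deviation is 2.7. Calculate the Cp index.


Cp = (63.2 - 43.0) / (6 * 2.7)

1.25


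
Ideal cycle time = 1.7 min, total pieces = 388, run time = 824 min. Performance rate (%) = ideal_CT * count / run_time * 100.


Formula: Performance = (Ideal CT * Total Count) / Run Time * 100
Ideal output time = 1.7 * 388 = 659.6 min
Performance = 659.6 / 824 * 100 = 80.0%

80.0%


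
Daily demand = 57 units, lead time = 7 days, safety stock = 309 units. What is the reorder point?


Formula: ROP = (Daily Demand * Lead Time) + Safety Stock
Demand during lead time = 57 * 7 = 399 units
ROP = 399 + 309 = 708 units

708 units


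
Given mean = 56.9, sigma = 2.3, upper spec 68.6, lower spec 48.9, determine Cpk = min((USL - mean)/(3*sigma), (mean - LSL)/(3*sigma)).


Cpu = (68.6 - 56.9) / (3 * 2.3) = 1.7
Cpl = (56.9 - 48.9) / (3 * 2.3) = 1.16
Cpk = min(1.7, 1.16) = 1.16

1.16


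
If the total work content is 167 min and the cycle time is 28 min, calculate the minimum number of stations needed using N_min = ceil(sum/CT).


Formula: N_min = ceil(Sum of Task Times / Cycle Time)
N_min = ceil(167 min / 28 min) = ceil(5.9643)
N_min = 6 stations

6


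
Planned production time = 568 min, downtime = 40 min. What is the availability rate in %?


Formula: Availability = (Planned Time - Downtime) / Planned Time * 100
Uptime = 568 - 40 = 528 min
Availability = 528 / 568 * 100 = 93.0%

93.0%


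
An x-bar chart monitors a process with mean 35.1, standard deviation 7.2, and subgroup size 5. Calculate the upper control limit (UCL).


UCL = 35.1 + 3 * 7.2 / sqrt(5)

44.76


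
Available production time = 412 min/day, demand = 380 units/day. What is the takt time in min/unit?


Formula: Takt Time = Available Production Time / Customer Demand
Takt = 412 min/day / 380 units/day
Takt = 1.08 min/unit

1.08 min/unit


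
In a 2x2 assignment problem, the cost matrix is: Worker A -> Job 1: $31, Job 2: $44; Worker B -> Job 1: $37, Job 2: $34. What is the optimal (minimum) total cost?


Option 1: A->1 + B->2 = $31 + $34 = $65
Option 2: A->2 + B->1 = $44 + $37 = $81
Min cost = min($65, $81) = $65

$65


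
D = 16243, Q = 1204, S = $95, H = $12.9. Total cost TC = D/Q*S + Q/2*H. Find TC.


TC = 16243/1204 * 95 + 1204/2 * 12.9

$9047.43


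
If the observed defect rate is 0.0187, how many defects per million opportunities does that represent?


DPMO = defect_rate * 1000000 = 0.0187 * 1000000

18700


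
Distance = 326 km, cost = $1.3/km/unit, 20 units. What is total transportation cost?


TC = dist * cost * units = 326 * 1.3 * 20 = $8476.00

$8476.00


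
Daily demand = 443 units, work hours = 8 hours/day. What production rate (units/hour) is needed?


Formula: Production Rate = Daily Demand / Available Hours
Rate = 443 units/day / 8 hours/day
Rate = 55.4 units/hour

55.4 units/hour


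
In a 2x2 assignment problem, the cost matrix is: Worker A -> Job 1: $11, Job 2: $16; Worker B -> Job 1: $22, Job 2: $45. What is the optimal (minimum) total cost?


Option 1: A->1 + B->2 = $11 + $45 = $56
Option 2: A->2 + B->1 = $16 + $22 = $38
Min cost = min($56, $38) = $38

$38


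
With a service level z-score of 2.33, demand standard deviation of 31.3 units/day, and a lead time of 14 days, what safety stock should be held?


Formula: SS = z * sigma_d * sqrt(LT)
sqrt(LT) = sqrt(14) = 3.7417
SS = 2.33 * 31.3 * 3.7417
SS = 272.9 units

272.9 units


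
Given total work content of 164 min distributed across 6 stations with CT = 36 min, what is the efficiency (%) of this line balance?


Formula: Efficiency = Sum of Task Times / (N_stations * CT) * 100
Total station capacity = 6 stations * 36 min = 216 min
Efficiency = 164 / 216 * 100 = 75.9%

75.9%


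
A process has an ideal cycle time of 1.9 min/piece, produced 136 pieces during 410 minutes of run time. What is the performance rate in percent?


Formula: Performance = (Ideal CT * Total Count) / Run Time * 100
Ideal output time = 1.9 * 136 = 258.4 min
Performance = 258.4 / 410 * 100 = 63.0%

63.0%


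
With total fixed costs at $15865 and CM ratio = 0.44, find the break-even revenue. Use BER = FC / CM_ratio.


Formula: BER = Fixed Costs / Contribution Margin Ratio
BER = $15865 / 0.44
BER = $36056.82 (to the nearest cent)

$36056.82


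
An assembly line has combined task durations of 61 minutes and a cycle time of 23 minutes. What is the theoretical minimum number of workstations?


Formula: N_min = ceil(Sum of Task Times / Cycle Time)
N_min = ceil(61 min / 23 min) = ceil(2.6522)
N_min = 3 stations

3


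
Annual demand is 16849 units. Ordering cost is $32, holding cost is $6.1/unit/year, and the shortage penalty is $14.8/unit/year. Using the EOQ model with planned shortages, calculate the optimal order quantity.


Formula: EOQ* = sqrt(2DS/H) * sqrt((H+P)/P)
Base EOQ = sqrt(2*16849*32/6.1) = 420.45 units
Correction = sqrt((6.1+14.8)/14.8) = 1.18834
EOQ* = 420.45 * 1.18834 = 499.6 units

499.6 units


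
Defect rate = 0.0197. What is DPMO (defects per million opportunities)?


DPMO = defect_rate * 1000000 = 0.0197 * 1000000

19700


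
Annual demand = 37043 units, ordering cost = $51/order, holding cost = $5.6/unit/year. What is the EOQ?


Formula: EOQ = sqrt(2 * D * S / H)
Numerator: 2 * 37043 * 51 = 3778386
2DS/H = 3778386 / 5.6 = 674711.8
EOQ = sqrt(674711.8) = 821.4 units

821.4 units


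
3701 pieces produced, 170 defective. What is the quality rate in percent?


Formula: Quality Rate = Good Pieces / Total Pieces * 100
Good pieces = 3701 - 170 = 3531
QR = 3531 / 3701 * 100 = 95.4%

95.4%


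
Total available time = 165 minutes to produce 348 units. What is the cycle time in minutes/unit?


Formula: CT = Available Time / Number of Units
CT = 165 min / 348 units
CT = 0.47 min/unit

0.47 min/unit


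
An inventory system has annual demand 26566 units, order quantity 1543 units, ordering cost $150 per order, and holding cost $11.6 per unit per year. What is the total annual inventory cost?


TC = 26566/1543 * 150 + 1543/2 * 11.6

$11531.97


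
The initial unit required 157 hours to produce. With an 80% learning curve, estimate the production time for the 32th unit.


Formula: T_n = T_1 * (learning_rate)^(log2(n)) where learning_rate = rate/100
Doublings = log2(32) = 5
T_n = 157 * 0.8^5
T_n = 157 * 0.3277 = 51.4 hours

51.4 hours
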